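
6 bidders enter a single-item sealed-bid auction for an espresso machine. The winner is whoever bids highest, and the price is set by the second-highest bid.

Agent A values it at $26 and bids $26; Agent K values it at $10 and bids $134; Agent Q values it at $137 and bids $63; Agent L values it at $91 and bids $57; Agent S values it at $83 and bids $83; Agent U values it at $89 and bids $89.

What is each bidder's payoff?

Payoffs: Agent A $0, Agent K -$79, Agent Q $0, Agent L $0, Agent S $0, Agent U $0.

Ordered from highest: Agent K $134 > Agent U $89 > Agent S $83 > Agent Q $63 > Agent L $57 > Agent A $26.
Agent K has the top bid and wins; the price is the second-highest bid, $89.
Agent K's payoff = $10 − $89 = -$79. All other bidders lose, so their payoff is 0.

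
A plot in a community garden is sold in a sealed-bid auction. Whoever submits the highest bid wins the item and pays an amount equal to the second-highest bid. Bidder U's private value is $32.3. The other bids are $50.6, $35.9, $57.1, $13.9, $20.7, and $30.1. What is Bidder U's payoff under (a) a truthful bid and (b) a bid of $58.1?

The highest competing bid is $57.1.
Bidding truthfully at $32.3: the top bid is $57.1 (a rival), so Bidder U loses. Payoff = $0.0.
Bidding $58.1: Bidder U has the top bid, wins, and pays the second-highest bid $57.1. Payoff = $32.3 − $57.1 = -$24.8.

(a) $0.0  (b) -$24.8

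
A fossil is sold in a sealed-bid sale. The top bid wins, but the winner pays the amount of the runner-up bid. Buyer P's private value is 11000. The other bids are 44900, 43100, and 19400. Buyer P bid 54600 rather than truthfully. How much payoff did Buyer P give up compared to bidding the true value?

The highest competing bid is 44900.
Bidding truthfully at 11000: the top bid is 44900 (a rival), so Buyer P loses. Payoff = 0.
Bidding 54600: Buyer P has the top bid, wins, and pays the second-highest bid 44900. Payoff = 11000 − 44900 = -33900.
Regret = truthful payoff − actual payoff = 0 − -33900 = 33900.

Regret: 33900.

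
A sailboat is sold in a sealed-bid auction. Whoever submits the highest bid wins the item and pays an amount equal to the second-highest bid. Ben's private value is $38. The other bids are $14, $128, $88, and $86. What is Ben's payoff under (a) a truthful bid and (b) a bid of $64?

The highest competing bid is $128.
Bidding truthfully at $38: the top bid is $128 (a rival), so Ben loses. Payoff = $0.
Bidding $64: the top bid is $128 (a rival), so Ben loses. Payoff = $0.

Truthful: $0; alternative: $0.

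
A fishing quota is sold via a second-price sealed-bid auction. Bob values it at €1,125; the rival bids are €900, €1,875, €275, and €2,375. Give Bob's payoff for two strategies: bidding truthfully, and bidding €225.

(a) €0  (b) €0

The highest competing bid is €2,375.
Bidding truthfully at €1,125: the top bid is €2,375 (a rival), so Bob loses. Payoff = €0.
Bidding €225: the top bid is €2,375 (a rival), so Bob loses. Payoff = €0.
The bid only affects whether you win, not the price — here both bids land on the same side of the top rival bid, so the deviation is payoff-neutral.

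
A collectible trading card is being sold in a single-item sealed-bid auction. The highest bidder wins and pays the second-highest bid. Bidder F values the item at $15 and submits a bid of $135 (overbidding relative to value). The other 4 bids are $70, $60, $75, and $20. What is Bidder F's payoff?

Highest competing bid: $75.
Bidder F's bid $135 is the highest overall, so Bidder F wins and pays the second-highest bid, $75.
Payoff = value − price = $15 − $75 = -$60.

Bidder F's payoff: -$60.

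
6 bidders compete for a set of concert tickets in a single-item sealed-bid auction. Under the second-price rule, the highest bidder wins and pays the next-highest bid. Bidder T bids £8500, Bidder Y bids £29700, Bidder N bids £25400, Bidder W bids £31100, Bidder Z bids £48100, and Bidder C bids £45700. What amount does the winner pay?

Price paid: £45700.

Sorted high to low: Bidder Z £48100; Bidder C £45700; Bidder W £31100; Bidder Y £29700; Bidder N £25400; Bidder T £8500.
Bidder Z has the highest bid, so Bidder Z wins.
The second-highest bid is £45700, so that is what Bidder Z pays.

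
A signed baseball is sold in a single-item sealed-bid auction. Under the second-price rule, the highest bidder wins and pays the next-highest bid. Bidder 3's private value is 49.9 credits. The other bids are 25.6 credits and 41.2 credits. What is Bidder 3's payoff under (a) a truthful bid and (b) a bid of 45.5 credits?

Truthful: 8.7 credits; alternative: 8.7 credits.

The highest competing bid is 41.2 credits.
Bidding truthfully at 49.9 credits: Bidder 3 has the top bid, wins, and pays the second-highest bid 41.2 credits. Payoff = 49.9 credits − 41.2 credits = 8.7 credits.
Bidding 45.5 credits: Bidder 3 has the top bid, wins, and pays the second-highest bid 41.2 credits. Payoff = 49.9 credits − 41.2 credits = 8.7 credits.
The bid only affects whether you win, not the price — here both bids land on the same side of the top rival bid, so the deviation is payoff-neutral.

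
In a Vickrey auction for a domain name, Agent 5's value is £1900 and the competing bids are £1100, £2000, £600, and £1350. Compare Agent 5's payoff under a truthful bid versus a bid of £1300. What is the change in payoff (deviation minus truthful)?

The highest competing bid is £2000.
Bidding truthfully at £1900: the top bid is £2000 (a rival), so Agent 5 loses. Payoff = £0.
Bidding £1300: the top bid is £2000 (a rival), so Agent 5 loses. Payoff = £0.
Change = £0 − £0 = £0.
The bid only affects whether you win, not the price — here both bids land on the same side of the top rival bid, so the deviation is payoff-neutral.

£0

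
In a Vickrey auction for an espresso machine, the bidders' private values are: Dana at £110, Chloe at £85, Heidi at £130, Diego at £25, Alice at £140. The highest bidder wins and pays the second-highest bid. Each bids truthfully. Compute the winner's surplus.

£10

Ranking the bids: Alice £140, then Heidi £130, then Dana £110, then Chloe £85, then Diego £25.
Alice wins with the top bid and pays the second-highest, £130.
Surplus = £140 − £130 = £10.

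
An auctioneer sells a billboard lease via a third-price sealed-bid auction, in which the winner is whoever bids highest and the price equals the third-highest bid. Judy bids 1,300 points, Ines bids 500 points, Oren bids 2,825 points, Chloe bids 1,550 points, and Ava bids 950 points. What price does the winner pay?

Ranking the bids: Oren 2,825 points > Chloe 1,550 points > Judy 1,300 points > Ava 950 points > Ines 500 points.
Oren is the highest bidder, so Oren wins.
Under the third-price rule, the price is the third-highest bid: 1,300 points.

1,300 points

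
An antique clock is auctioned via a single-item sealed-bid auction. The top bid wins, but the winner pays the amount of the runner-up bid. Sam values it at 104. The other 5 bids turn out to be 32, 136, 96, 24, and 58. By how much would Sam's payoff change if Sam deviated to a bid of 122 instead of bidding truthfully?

The highest competing bid is 136.
Bidding truthfully at 104: the top bid is 136 (a rival), so Sam loses. Payoff = 0.
Bidding 122: the top bid is 136 (a rival), so Sam loses. Payoff = 0.
Change = 0 − 0 = 0.

0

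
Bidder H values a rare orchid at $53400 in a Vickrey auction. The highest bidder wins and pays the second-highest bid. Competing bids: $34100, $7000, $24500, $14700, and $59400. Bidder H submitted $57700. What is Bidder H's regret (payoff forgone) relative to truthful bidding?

Payoff forgone: $0.

The highest competing bid is $59400.
Bidding truthfully at $53400: the top bid is $59400 (a rival), so Bidder H loses. Payoff = $0.
Bidding $57700: the top bid is $59400 (a rival), so Bidder H loses. Payoff = $0.
Regret = truthful payoff − actual payoff = $0 − $0 = $0.
The bid only affects whether you win, not the price — here both bids land on the same side of the top rival bid, so the deviation is payoff-neutral.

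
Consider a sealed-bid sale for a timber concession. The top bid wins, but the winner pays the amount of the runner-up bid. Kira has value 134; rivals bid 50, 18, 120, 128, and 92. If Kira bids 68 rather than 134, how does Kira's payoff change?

The highest competing bid is 128.
Bidding truthfully at 134: Kira has the top bid, wins, and pays the second-highest bid 128. Payoff = 134 − 128 = 6.
Bidding 68: the top bid is 128 (a rival), so Kira loses. Payoff = 0.
Change = 0 − 6 = -6.
Deviating from a truthful bid can only lose payoff in a second-price auction — never gain.

-6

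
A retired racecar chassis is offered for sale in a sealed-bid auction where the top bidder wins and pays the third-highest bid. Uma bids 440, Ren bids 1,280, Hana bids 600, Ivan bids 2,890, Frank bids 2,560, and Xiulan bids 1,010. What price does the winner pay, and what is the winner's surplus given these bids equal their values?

Ranking the bids: Ivan 2,890; Frank 2,560; Ren 1,280; Xiulan 1,010; Hana 600; Uma 440.
Ivan is the highest bidder, so Ivan wins.
Under the third-price rule, the price is the third-highest bid: 1,280.
Surplus = 2,890 − 1,280 = 1,610.

The winner pays 1,280 for a surplus of 1,610.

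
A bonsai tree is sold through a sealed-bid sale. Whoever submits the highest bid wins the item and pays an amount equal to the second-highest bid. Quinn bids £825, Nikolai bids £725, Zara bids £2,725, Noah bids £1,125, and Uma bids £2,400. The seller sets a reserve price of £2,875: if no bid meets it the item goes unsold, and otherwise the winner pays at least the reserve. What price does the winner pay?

unsold

Bids in descending order: Zara £2,725 > Uma £2,400 > Noah £1,125 > Quinn £825 > Nikolai £725.
The top bid £2,725 is below the reserve £2,875, so the item goes unsold and nothing is paid.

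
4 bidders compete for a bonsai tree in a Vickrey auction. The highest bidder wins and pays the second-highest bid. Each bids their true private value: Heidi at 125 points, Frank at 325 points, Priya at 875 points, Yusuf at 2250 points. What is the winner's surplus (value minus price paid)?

1375 points

Ordered from highest: Yusuf 2250 points; Priya 875 points; Frank 325 points; Heidi 125 points.
Yusuf wins with the top bid and pays the second-highest, 875 points.
Surplus = 2250 points − 875 points = 1375 points.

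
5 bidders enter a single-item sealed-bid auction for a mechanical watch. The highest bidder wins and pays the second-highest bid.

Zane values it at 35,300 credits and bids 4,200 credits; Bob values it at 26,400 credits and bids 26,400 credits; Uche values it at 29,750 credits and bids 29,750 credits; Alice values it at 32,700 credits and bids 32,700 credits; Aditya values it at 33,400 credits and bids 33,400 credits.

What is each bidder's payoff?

Zane 0 credits, Bob 0 credits, Uche 0 credits, Alice 0 credits, Aditya 700 credits.

Ranking the bids: Aditya 33,400 credits; Alice 32,700 credits; Uche 29,750 credits; Bob 26,400 credits; Zane 4,200 credits.
Aditya has the top bid and wins; the price is the second-highest bid, 32,700 credits.
Aditya's payoff = 33,400 credits − 32,700 credits = 700 credits. All other bidders lose, so their payoff is 0.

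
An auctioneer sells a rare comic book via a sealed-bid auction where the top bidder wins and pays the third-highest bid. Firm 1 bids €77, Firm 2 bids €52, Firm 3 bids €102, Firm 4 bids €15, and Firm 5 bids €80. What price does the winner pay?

Price paid: €77.

Ordered from highest: Firm 3 €102, then Firm 5 €80, then Firm 1 €77, then Firm 2 €52, then Firm 4 €15.
Firm 3 is the highest bidder, so Firm 3 wins.
Under the third-price rule, the price is the third-highest bid: €77.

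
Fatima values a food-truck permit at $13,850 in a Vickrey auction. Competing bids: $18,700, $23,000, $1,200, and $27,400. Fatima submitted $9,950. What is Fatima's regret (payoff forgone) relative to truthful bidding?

Regret: $0.

The highest competing bid is $27,400.
Bidding truthfully at $13,850: the top bid is $27,400 (a rival), so Fatima loses. Payoff = $0.
Bidding $9,950: the top bid is $27,400 (a rival), so Fatima loses. Payoff = $0.
Regret = truthful payoff − actual payoff = $0 − $0 = $0.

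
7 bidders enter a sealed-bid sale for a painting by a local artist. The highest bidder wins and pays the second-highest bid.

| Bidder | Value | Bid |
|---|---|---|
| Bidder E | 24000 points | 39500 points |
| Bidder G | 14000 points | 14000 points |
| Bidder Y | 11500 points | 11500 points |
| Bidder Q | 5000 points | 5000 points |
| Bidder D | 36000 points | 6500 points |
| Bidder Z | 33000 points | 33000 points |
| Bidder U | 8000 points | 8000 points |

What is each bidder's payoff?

Payoffs: Bidder E -9000 points, Bidder G 0 points, Bidder Y 0 points, Bidder Q 0 points, Bidder D 0 points, Bidder Z 0 points, Bidder U 0 points.

Sorted high to low: Bidder E 39500 points, then Bidder Z 33000 points, then Bidder G 14000 points, then Bidder Y 11500 points, then Bidder U 8000 points, then Bidder D 6500 points, then Bidder Q 5000 points.
Bidder E has the top bid and wins; the price is the second-highest bid, 33000 points.
Bidder E's payoff = 24000 points − 33000 points = -9000 points. All other bidders lose, so their payoff is 0.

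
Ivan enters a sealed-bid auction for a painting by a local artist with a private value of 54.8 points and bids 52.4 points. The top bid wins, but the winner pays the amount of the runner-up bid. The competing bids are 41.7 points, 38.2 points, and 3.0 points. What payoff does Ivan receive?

Highest competing bid: 41.7 points.
Ivan's bid 52.4 points is the highest overall, so Ivan wins and pays the second-highest bid, 41.7 points.
Payoff = value − price = 54.8 points − 41.7 points = 13.1 points.

Payoff = 13.1 points.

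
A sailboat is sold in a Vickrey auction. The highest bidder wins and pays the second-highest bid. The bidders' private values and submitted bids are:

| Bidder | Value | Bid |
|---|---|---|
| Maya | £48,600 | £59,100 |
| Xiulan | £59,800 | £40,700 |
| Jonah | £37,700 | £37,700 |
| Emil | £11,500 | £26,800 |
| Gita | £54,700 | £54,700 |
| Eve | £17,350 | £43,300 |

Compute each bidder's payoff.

Payoffs: Maya -£6,100, Xiulan £0, Jonah £0, Emil £0, Gita £0, Eve £0.

Ranking the bids: Maya £59,100, then Gita £54,700, then Eve £43,300, then Xiulan £40,700, then Jonah £37,700, then Emil £26,800.
Maya has the top bid and wins; the price is the second-highest bid, £54,700.
Maya's payoff = £48,600 − £54,700 = -£6,100. All other bidders lose, so their payoff is 0.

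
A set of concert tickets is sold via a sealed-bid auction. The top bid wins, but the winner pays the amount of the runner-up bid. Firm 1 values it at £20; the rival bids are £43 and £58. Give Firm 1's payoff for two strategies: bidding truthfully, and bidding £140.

The highest competing bid is £58.
Bidding truthfully at £20: the top bid is £58 (a rival), so Firm 1 loses. Payoff = £0.
Bidding £140: Firm 1 has the top bid, wins, and pays the second-highest bid £58. Payoff = £20 − £58 = -£38.

Truthful: £0; alternative: -£38.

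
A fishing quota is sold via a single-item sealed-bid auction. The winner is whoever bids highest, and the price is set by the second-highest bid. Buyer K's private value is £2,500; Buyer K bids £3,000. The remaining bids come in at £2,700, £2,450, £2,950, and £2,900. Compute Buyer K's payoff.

Payoff = -£450.

Highest competing bid: £2,950.
Buyer K's bid £3,000 is the highest overall, so Buyer K wins and pays the second-highest bid, £2,950.
Payoff = value − price = £2,500 − £2,950 = -£450.
Overbidding won the item at a price above value — truthful bidding would have avoided this loss.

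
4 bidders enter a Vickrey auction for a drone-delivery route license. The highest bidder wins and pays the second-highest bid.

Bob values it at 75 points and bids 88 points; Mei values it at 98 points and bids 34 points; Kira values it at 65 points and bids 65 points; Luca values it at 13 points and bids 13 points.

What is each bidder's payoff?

Payoffs: Bob 10 points, Mei 0 points, Kira 0 points, Luca 0 points.

Ranking the bids: Bob 88 points > Kira 65 points > Mei 34 points > Luca 13 points.
Bob has the top bid and wins; the price is the second-highest bid, 65 points.
Bob's payoff = 75 points − 65 points = 10 points. All other bidders lose, so their payoff is 0.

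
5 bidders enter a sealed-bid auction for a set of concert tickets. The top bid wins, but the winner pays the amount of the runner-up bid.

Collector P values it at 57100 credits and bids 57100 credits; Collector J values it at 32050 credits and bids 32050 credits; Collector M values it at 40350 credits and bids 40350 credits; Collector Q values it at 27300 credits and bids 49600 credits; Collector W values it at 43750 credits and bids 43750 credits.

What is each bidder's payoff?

Bids in descending order: Collector P 57100 credits > Collector Q 49600 credits > Collector W 43750 credits > Collector M 40350 credits > Collector J 32050 credits.
Collector P has the top bid and wins; the price is the second-highest bid, 49600 credits.
Collector P's payoff = 57100 credits − 49600 credits = 7500 credits. All other bidders lose, so their payoff is 0.

Payoffs: Collector P 7500 credits, Collector J 0 credits, Collector M 0 credits, Collector Q 0 credits, Collector W 0 credits.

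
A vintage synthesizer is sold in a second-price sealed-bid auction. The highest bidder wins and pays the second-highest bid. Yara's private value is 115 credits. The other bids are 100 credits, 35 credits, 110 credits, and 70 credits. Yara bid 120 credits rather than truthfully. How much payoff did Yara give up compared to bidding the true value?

The highest competing bid is 110 credits.
Bidding truthfully at 115 credits: Yara has the top bid, wins, and pays the second-highest bid 110 credits. Payoff = 115 credits − 110 credits = 5 credits.
Bidding 120 credits: Yara has the top bid, wins, and pays the second-highest bid 110 credits. Payoff = 115 credits − 110 credits = 5 credits.
Regret = truthful payoff − actual payoff = 5 credits − 5 credits = 0 credits.
The bid only affects whether you win, not the price — here both bids land on the same side of the top rival bid, so the deviation is payoff-neutral.

Regret: 0 credits.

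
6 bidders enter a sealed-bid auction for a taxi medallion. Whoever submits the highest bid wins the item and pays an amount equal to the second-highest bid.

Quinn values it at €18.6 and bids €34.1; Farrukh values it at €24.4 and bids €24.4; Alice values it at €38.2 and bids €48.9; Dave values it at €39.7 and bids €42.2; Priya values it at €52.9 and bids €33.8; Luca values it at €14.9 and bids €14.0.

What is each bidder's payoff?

Ranking the bids: Alice €48.9, then Dave €42.2, then Quinn €34.1, then Priya €33.8, then Farrukh €24.4, then Luca €14.0.
Alice has the top bid and wins; the price is the second-highest bid, €42.2.
Alice's payoff = €38.2 − €42.2 = -€4.0. All other bidders lose, so their payoff is 0.

Payoffs: Quinn €0.0, Farrukh €0.0, Alice -€4.0, Dave €0.0, Priya €0.0, Luca €0.0.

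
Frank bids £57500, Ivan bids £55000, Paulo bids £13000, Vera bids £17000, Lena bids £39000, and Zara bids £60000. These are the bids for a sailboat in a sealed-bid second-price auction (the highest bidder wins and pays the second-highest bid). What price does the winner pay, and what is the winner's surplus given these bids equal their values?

Bids in descending order: Zara £60000; Frank £57500; Ivan £55000; Lena £39000; Vera £17000; Paulo £13000.
Zara is the highest bidder, so Zara wins.
Under the second-price rule, the price is the second-highest bid: £57500.
Surplus = £60000 − £57500 = £2500.

The winner pays £57500 for a surplus of £2500.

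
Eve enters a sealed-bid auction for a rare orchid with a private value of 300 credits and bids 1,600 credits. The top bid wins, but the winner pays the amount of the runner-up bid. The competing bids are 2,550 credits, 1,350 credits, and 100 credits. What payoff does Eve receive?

Highest competing bid: 2,550 credits.
Eve's bid 1,600 credits is not the highest, so Eve loses, pays nothing, and earns zero payoff.

0 credits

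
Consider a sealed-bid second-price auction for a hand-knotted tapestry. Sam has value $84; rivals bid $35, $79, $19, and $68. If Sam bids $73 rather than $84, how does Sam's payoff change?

The highest competing bid is $79.
Bidding truthfully at $84: Sam has the top bid, wins, and pays the second-highest bid $79. Payoff = $84 − $79 = $5.
Bidding $73: the top bid is $79 (a rival), so Sam loses. Payoff = $0.
Change = $0 − $5 = -$5.

Change in payoff: -$5.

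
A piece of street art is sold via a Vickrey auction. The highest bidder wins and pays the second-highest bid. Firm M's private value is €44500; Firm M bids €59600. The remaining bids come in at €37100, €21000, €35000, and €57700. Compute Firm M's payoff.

Highest competing bid: €57700.
Firm M's bid €59600 is the highest overall, so Firm M wins and pays the second-highest bid, €57700.
Payoff = value − price = €44500 − €57700 = -€13200.

-€13200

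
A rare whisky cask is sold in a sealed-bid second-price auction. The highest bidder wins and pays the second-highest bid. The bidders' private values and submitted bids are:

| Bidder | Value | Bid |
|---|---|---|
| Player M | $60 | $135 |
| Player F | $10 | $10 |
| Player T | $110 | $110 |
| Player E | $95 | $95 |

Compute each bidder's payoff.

Payoffs: Player M -$50, Player F $0, Player T $0, Player E $0.

Sorted high to low: Player M $135 > Player T $110 > Player E $95 > Player F $10.
Player M has the top bid and wins; the price is the second-highest bid, $110.
Player M's payoff = $60 − $110 = -$50. All other bidders lose, so their payoff is 0.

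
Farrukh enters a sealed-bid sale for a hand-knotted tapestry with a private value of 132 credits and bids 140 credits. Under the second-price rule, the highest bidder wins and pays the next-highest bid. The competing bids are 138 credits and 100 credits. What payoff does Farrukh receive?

Highest competing bid: 138 credits.
Farrukh's bid 140 credits is the highest overall, so Farrukh wins and pays the second-highest bid, 138 credits.
Payoff = value − price = 132 credits − 138 credits = -6 credits.

-6 credits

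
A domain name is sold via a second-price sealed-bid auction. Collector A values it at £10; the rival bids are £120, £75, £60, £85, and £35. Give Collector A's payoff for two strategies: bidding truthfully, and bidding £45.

(a) £0  (b) £0

The highest competing bid is £120.
Bidding truthfully at £10: the top bid is £120 (a rival), so Collector A loses. Payoff = £0.
Bidding £45: the top bid is £120 (a rival), so Collector A loses. Payoff = £0.
The bid only affects whether you win, not the price — here both bids land on the same side of the top rival bid, so the deviation is payoff-neutral.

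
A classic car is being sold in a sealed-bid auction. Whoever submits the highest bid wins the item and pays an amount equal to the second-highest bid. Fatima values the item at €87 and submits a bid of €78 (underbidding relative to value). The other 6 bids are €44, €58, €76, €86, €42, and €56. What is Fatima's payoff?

Highest competing bid: €86.
Fatima's bid €78 is not the highest, so Fatima loses, pays nothing, and earns zero payoff.

Payoff = €0.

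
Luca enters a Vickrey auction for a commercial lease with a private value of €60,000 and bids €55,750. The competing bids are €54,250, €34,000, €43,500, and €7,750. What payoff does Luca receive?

Luca's payoff: €5,750.

Highest competing bid: €54,250.
Luca's bid €55,750 is the highest overall, so Luca wins and pays the second-highest bid, €54,250.
Payoff = value − price = €60,000 − €54,250 = €5,750.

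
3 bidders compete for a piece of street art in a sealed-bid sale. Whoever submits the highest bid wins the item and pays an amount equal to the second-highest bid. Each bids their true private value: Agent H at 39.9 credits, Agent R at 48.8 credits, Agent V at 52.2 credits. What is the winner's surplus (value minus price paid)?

Surplus = 3.4 credits.

Sorted high to low: Agent V 52.2 credits; Agent R 48.8 credits; Agent H 39.9 credits.
Agent V wins with the top bid and pays the second-highest, 48.8 credits.
Surplus = 52.2 credits − 48.8 credits = 3.4 credits.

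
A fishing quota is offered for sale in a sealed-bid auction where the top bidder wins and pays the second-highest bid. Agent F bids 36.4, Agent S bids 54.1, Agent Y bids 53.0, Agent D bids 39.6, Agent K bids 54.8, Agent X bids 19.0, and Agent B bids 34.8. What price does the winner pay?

The winner pays 54.1.

Sorted high to low: Agent K 54.8; Agent S 54.1; Agent Y 53.0; Agent D 39.6; Agent F 36.4; Agent B 34.8; Agent X 19.0.
Agent K is the highest bidder, so Agent K wins.
Under the second-price rule, the price is the second-highest bid: 54.1.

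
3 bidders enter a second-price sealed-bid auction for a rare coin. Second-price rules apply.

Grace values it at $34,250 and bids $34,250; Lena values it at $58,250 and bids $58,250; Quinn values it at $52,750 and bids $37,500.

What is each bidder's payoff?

Payoffs: Grace $0, Lena $20,750, Quinn $0.

Ranking the bids: Lena $58,250 > Quinn $37,500 > Grace $34,250.
Lena has the top bid and wins; the price is the second-highest bid, $37,500.
Lena's payoff = $58,250 − $37,500 = $20,750. All other bidders lose, so their payoff is 0.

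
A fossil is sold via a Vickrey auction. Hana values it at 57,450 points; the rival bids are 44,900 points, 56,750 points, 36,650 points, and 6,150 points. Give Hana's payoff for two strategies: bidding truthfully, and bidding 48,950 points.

(a) 700 points  (b) 0 points

The highest competing bid is 56,750 points.
Bidding truthfully at 57,450 points: Hana has the top bid, wins, and pays the second-highest bid 56,750 points. Payoff = 57,450 points − 56,750 points = 700 points.
Bidding 48,950 points: the top bid is 56,750 points (a rival), so Hana loses. Payoff = 0 points.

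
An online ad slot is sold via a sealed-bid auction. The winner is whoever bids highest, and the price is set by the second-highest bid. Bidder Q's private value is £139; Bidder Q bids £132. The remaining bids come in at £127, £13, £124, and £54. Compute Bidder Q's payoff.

£12

Highest competing bid: £127.
Bidder Q's bid £132 is the highest overall, so Bidder Q wins and pays the second-highest bid, £127.
Payoff = value − price = £139 − £127 = £12.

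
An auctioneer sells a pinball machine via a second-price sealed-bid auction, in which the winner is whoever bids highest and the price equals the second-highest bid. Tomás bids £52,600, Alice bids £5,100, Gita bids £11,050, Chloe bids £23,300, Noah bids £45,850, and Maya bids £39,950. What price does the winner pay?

Ordered from highest: Tomás £52,600; Noah £45,850; Maya £39,950; Chloe £23,300; Gita £11,050; Alice £5,100.
Tomás is the highest bidder, so Tomás wins.
Under the second-price rule, the price is the second-highest bid: £45,850.

£45,850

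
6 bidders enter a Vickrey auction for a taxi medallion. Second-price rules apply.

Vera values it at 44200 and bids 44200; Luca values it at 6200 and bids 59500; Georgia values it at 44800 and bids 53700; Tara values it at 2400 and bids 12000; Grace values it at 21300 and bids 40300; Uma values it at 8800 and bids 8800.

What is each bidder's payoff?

Sorted high to low: Luca 59500; Georgia 53700; Vera 44200; Grace 40300; Tara 12000; Uma 8800.
Luca has the top bid and wins; the price is the second-highest bid, 53700.
Luca's payoff = 6200 − 53700 = -47500. All other bidders lose, so their payoff is 0.

Payoffs: Vera 0, Luca -47500, Georgia 0, Tara 0, Grace 0, Uma 0.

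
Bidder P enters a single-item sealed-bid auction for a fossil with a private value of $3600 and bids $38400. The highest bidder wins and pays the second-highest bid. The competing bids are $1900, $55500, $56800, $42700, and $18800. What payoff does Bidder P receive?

Payoff = $0.

Highest competing bid: $56800.
Bidder P's bid $38400 is not the highest, so Bidder P loses, pays nothing, and earns zero payoff.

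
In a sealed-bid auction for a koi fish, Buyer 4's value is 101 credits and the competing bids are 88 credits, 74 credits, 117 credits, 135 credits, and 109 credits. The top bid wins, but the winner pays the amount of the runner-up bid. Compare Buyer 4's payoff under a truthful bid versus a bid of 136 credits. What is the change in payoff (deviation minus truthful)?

The highest competing bid is 135 credits.
Bidding truthfully at 101 credits: the top bid is 135 credits (a rival), so Buyer 4 loses. Payoff = 0 credits.
Bidding 136 credits: Buyer 4 has the top bid, wins, and pays the second-highest bid 135 credits. Payoff = 101 credits − 135 credits = -34 credits.
Change = -34 credits − 0 credits = -34 credits.
Deviating from a truthful bid can only lose payoff in a second-price auction — never gain.

Payoff change: -34 credits.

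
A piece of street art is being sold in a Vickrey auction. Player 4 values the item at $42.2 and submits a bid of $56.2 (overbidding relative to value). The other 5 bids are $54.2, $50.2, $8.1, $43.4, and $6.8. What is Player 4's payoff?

Payoff = -$12.0.

Highest competing bid: $54.2.
Player 4's bid $56.2 is the highest overall, so Player 4 wins and pays the second-highest bid, $54.2.
Payoff = value − price = $42.2 − $54.2 = -$12.0.
Overbidding won the item at a price above value — truthful bidding would have avoided this loss.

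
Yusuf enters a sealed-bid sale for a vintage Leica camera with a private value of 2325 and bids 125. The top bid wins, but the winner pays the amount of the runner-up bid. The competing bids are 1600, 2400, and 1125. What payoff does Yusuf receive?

Highest competing bid: 2400.
Yusuf's bid 125 is not the highest, so Yusuf loses, pays nothing, and earns zero payoff.

Yusuf's payoff: 0.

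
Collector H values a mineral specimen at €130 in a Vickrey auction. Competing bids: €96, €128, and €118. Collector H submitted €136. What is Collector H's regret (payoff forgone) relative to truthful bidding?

The highest competing bid is €128.
Bidding truthfully at €130: Collector H has the top bid, wins, and pays the second-highest bid €128. Payoff = €130 − €128 = €2.
Bidding €136: Collector H has the top bid, wins, and pays the second-highest bid €128. Payoff = €130 − €128 = €2.
Regret = truthful payoff − actual payoff = €2 − €2 = €0.

€0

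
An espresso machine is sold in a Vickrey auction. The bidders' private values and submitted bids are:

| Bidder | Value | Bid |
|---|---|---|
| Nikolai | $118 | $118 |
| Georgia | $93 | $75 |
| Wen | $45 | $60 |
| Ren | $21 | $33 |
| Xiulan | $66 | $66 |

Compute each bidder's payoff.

Payoffs: Nikolai $43, Georgia $0, Wen $0, Ren $0, Xiulan $0.

Sorted high to low: Nikolai $118; Georgia $75; Xiulan $66; Wen $60; Ren $33.
Nikolai has the top bid and wins; the price is the second-highest bid, $75.
Nikolai's payoff = $118 − $75 = $43. All other bidders lose, so their payoff is 0.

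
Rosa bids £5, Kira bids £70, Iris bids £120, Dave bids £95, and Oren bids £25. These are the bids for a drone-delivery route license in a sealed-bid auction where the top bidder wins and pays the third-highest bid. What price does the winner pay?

Price paid: £70.

Ranking the bids: Iris £120 > Dave £95 > Kira £70 > Oren £25 > Rosa £5.
Iris is the highest bidder, so Iris wins.
Under the third-price rule, the price is the third-highest bid: £70.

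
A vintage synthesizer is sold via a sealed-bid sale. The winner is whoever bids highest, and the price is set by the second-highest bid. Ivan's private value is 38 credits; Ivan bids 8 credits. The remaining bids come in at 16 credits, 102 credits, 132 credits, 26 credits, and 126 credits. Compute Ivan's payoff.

Highest competing bid: 132 credits.
Ivan's bid 8 credits is not the highest, so Ivan loses, pays nothing, and earns zero payoff.

Ivan's payoff: 0 credits.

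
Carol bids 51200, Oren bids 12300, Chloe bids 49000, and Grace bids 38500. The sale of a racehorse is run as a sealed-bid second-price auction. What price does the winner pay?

Bids in descending order: Carol 51200 > Chloe 49000 > Grace 38500 > Oren 12300.
Carol has the highest bid, so Carol wins.
The second-highest bid is 49000, so that is what Carol pays.

The winner pays 49000.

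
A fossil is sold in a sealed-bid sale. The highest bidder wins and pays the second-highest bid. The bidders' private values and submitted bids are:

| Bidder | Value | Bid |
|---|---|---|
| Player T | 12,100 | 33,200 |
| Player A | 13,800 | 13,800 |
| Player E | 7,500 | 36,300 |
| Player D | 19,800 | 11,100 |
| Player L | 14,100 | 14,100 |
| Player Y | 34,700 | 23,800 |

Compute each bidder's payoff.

Payoffs: Player T 0, Player A 0, Player E -25,700, Player D 0, Player L 0, Player Y 0.

Sorted high to low: Player E 36,300; Player T 33,200; Player Y 23,800; Player L 14,100; Player A 13,800; Player D 11,100.
Player E has the top bid and wins; the price is the second-highest bid, 33,200.
Player E's payoff = 7,500 − 33,200 = -25,700. All other bidders lose, so their payoff is 0.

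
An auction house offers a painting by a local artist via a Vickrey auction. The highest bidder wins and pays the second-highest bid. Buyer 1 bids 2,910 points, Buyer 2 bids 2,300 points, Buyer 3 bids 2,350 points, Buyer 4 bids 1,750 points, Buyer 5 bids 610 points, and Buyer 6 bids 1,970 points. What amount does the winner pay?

Bids in descending order: Buyer 1 2,910 points; Buyer 3 2,350 points; Buyer 2 2,300 points; Buyer 6 1,970 points; Buyer 4 1,750 points; Buyer 5 610 points.
Buyer 1 has the highest bid, so Buyer 1 wins.
The second-highest bid is 2,350 points, so that is what Buyer 1 pays.

2,350 points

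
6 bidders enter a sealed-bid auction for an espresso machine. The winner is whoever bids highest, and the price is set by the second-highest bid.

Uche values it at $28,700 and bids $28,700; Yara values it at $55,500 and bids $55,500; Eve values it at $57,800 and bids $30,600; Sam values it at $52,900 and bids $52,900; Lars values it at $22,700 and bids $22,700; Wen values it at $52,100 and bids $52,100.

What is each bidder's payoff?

Uche $0, Yara $2,600, Eve $0, Sam $0, Lars $0, Wen $0.

Sorted high to low: Yara $55,500; Sam $52,900; Wen $52,100; Eve $30,600; Uche $28,700; Lars $22,700.
Yara has the top bid and wins; the price is the second-highest bid, $52,900.
Yara's payoff = $55,500 − $52,900 = $2,600. All other bidders lose, so their payoff is 0.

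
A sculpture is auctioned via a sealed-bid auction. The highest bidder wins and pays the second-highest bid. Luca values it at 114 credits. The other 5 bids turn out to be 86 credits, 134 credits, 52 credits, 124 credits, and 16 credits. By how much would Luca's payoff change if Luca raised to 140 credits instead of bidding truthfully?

The highest competing bid is 134 credits.
Bidding truthfully at 114 credits: the top bid is 134 credits (a rival), so Luca loses. Payoff = 0 credits.
Bidding 140 credits: Luca has the top bid, wins, and pays the second-highest bid 134 credits. Payoff = 114 credits − 134 credits = -20 credits.
Change = -20 credits − 0 credits = -20 credits.
Deviating from a truthful bid can only lose payoff in a second-price auction — never gain.

Change in payoff: -20 credits.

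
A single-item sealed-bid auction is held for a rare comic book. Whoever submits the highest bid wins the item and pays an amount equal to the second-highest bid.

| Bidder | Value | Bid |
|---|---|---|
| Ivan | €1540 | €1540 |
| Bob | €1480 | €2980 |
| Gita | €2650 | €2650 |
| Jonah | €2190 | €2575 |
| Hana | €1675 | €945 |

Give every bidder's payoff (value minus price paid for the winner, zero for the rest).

Sorted high to low: Bob €2980 > Gita €2650 > Jonah €2575 > Ivan €1540 > Hana €945.
Bob has the top bid and wins; the price is the second-highest bid, €2650.
Bob's payoff = €1480 − €2650 = -€1170. All other bidders lose, so their payoff is 0.

Payoffs: Ivan €0, Bob -€1170, Gita €0, Jonah €0, Hana €0.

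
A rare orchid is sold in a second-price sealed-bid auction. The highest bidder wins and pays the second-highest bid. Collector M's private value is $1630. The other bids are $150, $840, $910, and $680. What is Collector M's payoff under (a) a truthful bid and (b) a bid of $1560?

The highest competing bid is $910.
Bidding truthfully at $1630: Collector M has the top bid, wins, and pays the second-highest bid $910. Payoff = $1630 − $910 = $720.
Bidding $1560: Collector M has the top bid, wins, and pays the second-highest bid $910. Payoff = $1630 − $910 = $720.

Truthful: $720; alternative: $720.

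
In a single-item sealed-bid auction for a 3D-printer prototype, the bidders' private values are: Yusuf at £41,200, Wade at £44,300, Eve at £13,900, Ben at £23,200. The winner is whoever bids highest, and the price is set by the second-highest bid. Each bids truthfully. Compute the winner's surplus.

Winner's surplus: £3,100.

Ordered from highest: Wade £44,300; Yusuf £41,200; Ben £23,200; Eve £13,900.
Wade wins with the top bid and pays the second-highest, £41,200.
Surplus = £44,300 − £41,200 = £3,100.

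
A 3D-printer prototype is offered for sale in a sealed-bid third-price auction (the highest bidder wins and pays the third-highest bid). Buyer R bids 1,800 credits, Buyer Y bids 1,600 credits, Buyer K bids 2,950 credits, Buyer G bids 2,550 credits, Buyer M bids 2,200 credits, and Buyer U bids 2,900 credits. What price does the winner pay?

Price paid: 2,550 credits.

Ordered from highest: Buyer K 2,950 credits > Buyer U 2,900 credits > Buyer G 2,550 credits > Buyer M 2,200 credits > Buyer R 1,800 credits > Buyer Y 1,600 credits.
Buyer K is the highest bidder, so Buyer K wins.
Under the third-price rule, the price is the third-highest bid: 2,550 credits.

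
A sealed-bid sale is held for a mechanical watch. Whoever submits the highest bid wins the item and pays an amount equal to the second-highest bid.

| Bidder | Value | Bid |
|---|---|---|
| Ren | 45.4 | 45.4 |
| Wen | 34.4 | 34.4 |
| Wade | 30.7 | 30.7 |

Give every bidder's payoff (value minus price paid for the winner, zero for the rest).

Ordered from highest: Ren 45.4, then Wen 34.4, then Wade 30.7.
Ren has the top bid and wins; the price is the second-highest bid, 34.4.
Ren's payoff = 45.4 − 34.4 = 11.0. All other bidders lose, so their payoff is 0.

Payoffs: Ren 11.0, Wen 0.0, Wade 0.0.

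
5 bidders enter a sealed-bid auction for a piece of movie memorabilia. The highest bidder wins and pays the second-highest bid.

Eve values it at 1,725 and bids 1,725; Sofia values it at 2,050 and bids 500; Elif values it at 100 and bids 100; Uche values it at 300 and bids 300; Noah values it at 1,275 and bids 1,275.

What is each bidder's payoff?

Ranking the bids: Eve 1,725; Noah 1,275; Sofia 500; Uche 300; Elif 100.
Eve has the top bid and wins; the price is the second-highest bid, 1,275.
Eve's payoff = 1,725 − 1,275 = 450. All other bidders lose, so their payoff is 0.

Eve 450, Sofia 0, Elif 0, Uche 0, Noah 0.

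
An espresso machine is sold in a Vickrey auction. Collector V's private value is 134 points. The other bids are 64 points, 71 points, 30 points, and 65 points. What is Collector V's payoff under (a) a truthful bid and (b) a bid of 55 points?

Truthful: 63 points; alternative: 0 points.

The highest competing bid is 71 points.
Bidding truthfully at 134 points: Collector V has the top bid, wins, and pays the second-highest bid 71 points. Payoff = 134 points − 71 points = 63 points.
Bidding 55 points: the top bid is 71 points (a rival), so Collector V loses. Payoff = 0 points.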